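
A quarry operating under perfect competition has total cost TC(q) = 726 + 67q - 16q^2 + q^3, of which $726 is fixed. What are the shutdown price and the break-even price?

Shutdown price = $3; break-even price = $78

AVC = 67 - 16q + q^2; minimized at q = 8, giving min AVC = $3. That is the shutdown price.
ATC = 726/q + 67 - 16q + q^2. Setting dATC/dq = −726/q^2 − 16 + 2q = 0 gives q = 11 (since 2·11^3 − 16·11^2 = 726).
min ATC = 726/11 + 67 − 16·11 + 11^2 = $78. That is the break-even price.
Between these two prices the firm operates at a loss; above $78 it earns a profit.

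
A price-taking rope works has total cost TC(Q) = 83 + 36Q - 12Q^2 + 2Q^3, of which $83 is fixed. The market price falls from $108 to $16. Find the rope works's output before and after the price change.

MC = 36 - 24Q + 6Q^2; the shutdown threshold is min AVC = $18 (at Q = 3).
At P = $108 ≥ min AVC, set P = MC on the rising branch: Q = 6.
At P = $16 < min AVC = $18, price no longer covers variable cost at any output, so the firm shuts down: Q = 0.

Output falls from 6 to 0 (the firm shuts down)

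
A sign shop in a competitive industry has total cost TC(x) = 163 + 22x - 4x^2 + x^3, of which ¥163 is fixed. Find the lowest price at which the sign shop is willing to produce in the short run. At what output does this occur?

¥18 per unit, at x = 2

The shutdown price is the minimum of AVC. VC = 22x - 4x^2 + x^3, so AVC = 22 - 4x + x^2.
dAVC/dx = -4 + 2x = 0 gives x = 2. min AVC = 22 - 4·2 + 2^2 = 18.
For P < ¥18 the firm produces nothing.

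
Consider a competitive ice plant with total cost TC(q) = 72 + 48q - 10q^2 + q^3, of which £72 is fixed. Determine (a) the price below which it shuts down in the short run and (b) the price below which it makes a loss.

AVC = 48 - 10q + q^2; minimized at q = 5, giving min AVC = £23. That is the shutdown price.
ATC = 72/q + 48 - 10q + q^2. Setting dATC/dq = −72/q^2 − 10 + 2q = 0 gives q = 6 (since 2·6^3 − 10·6^2 = 72).
min ATC = 72/6 + 48 − 10·6 + 6^2 = £36. That is the break-even price.
For £23 ≤ P < £36 the firm produces at a loss; below £23 it shuts down.

Shutdown price = £23; break-even price = £36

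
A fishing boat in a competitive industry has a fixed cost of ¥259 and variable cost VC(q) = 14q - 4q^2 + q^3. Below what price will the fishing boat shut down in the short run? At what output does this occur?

The shutdown price is the minimum of AVC. VC = 14q - 4q^2 + q^3, so AVC = 14 - 4q + q^2.
At the minimum of AVC, MC = AVC. MC = 14 - 8q + 3q^2; setting MC = AVC gives 2q^2 - 4q = 0, so q = 2. min AVC = 10.
For P < ¥10 the firm produces nothing.

¥10 per unit, at q = 2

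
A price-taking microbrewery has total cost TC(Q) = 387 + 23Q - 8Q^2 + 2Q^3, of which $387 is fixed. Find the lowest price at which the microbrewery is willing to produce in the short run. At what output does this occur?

$15 per unit, at Q = 2

The firm shuts down when price falls below the minimum of average variable cost. AVC = VC/Q = 23 - 8Q + 2Q^2.
At the minimum of AVC, MC = AVC. MC = 23 - 16Q + 6Q^2; setting MC = AVC gives 4Q^2 - 8Q = 0, so Q = 2. min AVC = 15.
For P < $15 the firm produces nothing.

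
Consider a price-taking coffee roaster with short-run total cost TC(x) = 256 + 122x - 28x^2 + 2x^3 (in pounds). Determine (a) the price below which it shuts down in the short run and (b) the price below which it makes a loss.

Shutdown price = £24; break-even price = £58

AVC = 122 - 28x + 2x^2; minimized at x = 7, giving min AVC = £24. That is the shutdown price.
ATC = 256/x + 122 - 28x + 2x^2. Setting dATC/dx = −256/x^2 − 28 + 4x = 0 gives x = 8 (since 4·8^3 − 28·8^2 = 256).
min ATC = 256/8 + 122 − 28·8 + 2·8^2 = £58. That is the break-even price.
Between these two prices the firm operates at a loss; above £58 it earns a profit.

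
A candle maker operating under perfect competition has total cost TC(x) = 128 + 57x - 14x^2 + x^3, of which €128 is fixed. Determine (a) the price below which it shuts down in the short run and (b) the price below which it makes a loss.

Shutdown price = €8; break-even price = €25

AVC = 57 - 14x + x^2; minimized at x = 7, giving min AVC = €8. That is the shutdown price.
ATC = 128/x + 57 - 14x + x^2. Setting dATC/dx = −128/x^2 − 14 + 2x = 0 gives x = 8 (since 2·8^3 − 14·8^2 = 128).
min ATC = 128/8 + 57 − 14·8 + 8^2 = €25. That is the break-even price.
For €8 ≤ P < €25 the firm produces at a loss; below €8 it shuts down.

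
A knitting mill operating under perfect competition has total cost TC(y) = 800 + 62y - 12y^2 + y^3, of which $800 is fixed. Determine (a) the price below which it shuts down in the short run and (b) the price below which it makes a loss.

Shutdown price = $26; break-even price = $122

AVC = 62 - 12y + y^2; minimized at y = 6, giving min AVC = $26. That is the shutdown price.
ATC = 800/y + 62 - 12y + y^2. Setting dATC/dy = −800/y^2 − 12 + 2y = 0 gives y = 10 (since 2·10^3 − 12·10^2 = 800).
min ATC = 800/10 + 62 − 12·10 + 10^2 = $122. That is the break-even price.
For $26 ≤ P < $122 the firm produces at a loss; below $26 it shuts down.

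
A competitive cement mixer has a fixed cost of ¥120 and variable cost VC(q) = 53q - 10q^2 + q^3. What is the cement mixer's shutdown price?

¥28 per unit

The shutdown price is the minimum of AVC. VC = 53q - 10q^2 + q^3, so AVC = 53 - 10q + q^2.
dAVC/dq = -10 + 2q = 0 gives q = 5. min AVC = 53 - 10·5 + 5^2 = 28.
For P < ¥28 the firm produces nothing.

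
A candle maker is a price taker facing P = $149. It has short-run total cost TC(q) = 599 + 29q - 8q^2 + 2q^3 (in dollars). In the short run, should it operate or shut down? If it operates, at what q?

Produce at q = 6

Variable cost is VC = 29q - 8q^2 + 2q^3, so AVC = VC/q = 29 - 8q + 2q^2 and MC = dTC/dq = 29 - 16q + 6q^2.
The AVC parabola has its vertex at q = 8/4 = 2, where AVC = 29 - 8·2 + 2·2^2 = $21.
Since P = $149 ≥ min AVC = $21, price covers variable cost and the firm should produce.
Solving P = MC: -120 - 16q + 6q^2 = 0 ⇒ q = -10/3 or 6. On the upward-sloping branch, q* = 6.
Check: AVC at q = 6 is $53 ≤ P, so revenue covers variable cost.
Profit = P·q − TC = 149·6 − 917 = -$23, a loss, but smaller than the $599 fixed cost the firm would lose by shutting down.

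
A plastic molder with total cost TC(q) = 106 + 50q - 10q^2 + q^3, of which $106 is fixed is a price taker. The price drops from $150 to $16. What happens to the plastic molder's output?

MC = 50 - 20q + 3q^2; the shutdown threshold is min AVC = $25 (at q = 5).
At P = $150 ≥ min AVC, set P = MC on the rising branch: q = 10.
At P = $16 < min AVC = $25, price no longer covers variable cost at any output, so the firm shuts down: q = 0.

Output falls from 10 to 0 (the firm shuts down)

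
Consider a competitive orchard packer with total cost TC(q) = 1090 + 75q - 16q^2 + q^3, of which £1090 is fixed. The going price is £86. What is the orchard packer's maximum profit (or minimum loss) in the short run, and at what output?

Profit = -£364 at q = 11

AVC = 75 - 16q + q^2; min AVC = £11 at q = 8. Since P = £86 ≥ min AVC, the firm produces.
MC = 75 - 32q + 3q^2. Setting P = MC and taking the root on the rising branch gives q* = 11.
TR = 86·11 = 946. TC = 1090 + 220 = 1310. Profit = 946 − 1310 = -£364.
Shutting down would mean losing the fixed cost of £1090, so operating at a loss of £364 is better by £726.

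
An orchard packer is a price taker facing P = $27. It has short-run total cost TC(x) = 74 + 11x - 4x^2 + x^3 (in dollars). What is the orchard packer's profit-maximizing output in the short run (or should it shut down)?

Produce at x = 4

Strip out fixed cost: VC = 11x - 4x^2 + x^3. Then AVC = 11 - 4x + x^2 and MC = 11 - 8x + 3x^2.
AVC is minimized where dAVC/dx = -4 + 2x = 0, at x = 2; min AVC = 11 - 4·2 + 2^2 = $7.
P = $27 exceeds min AVC = $7, so the firm stays open.
P = MC gives -16 - 8x + 3x^2 = 0, with roots -4/3 and 4. Take the larger (rising MC): x* = 4.
Check: AVC at x = 4 is $11 ≤ P, so revenue covers variable cost.
Profit = P·x − TC = 27·4 − 118 = -$10, a loss, but smaller than the $74 fixed cost the firm would lose by shutting down.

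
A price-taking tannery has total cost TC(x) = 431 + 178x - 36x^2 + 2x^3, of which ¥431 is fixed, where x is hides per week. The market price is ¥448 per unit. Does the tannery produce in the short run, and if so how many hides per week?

Produce at x = 15

Strip out fixed cost: VC = 178x - 36x^2 + 2x^3. Then AVC = 178 - 36x + 2x^2 and MC = 178 - 72x + 6x^2.
AVC is minimized where dAVC/dx = -36 + 4x = 0, at x = 9; min AVC = 178 - 36·9 + 2·9^2 = ¥16.
Because ¥448 ≥ ¥16, revenue can cover variable cost; the firm operates.
Solving P = MC: -270 - 72x + 6x^2 = 0 ⇒ x = -3 or 15. On the upward-sloping branch, x* = 15.
Check: AVC at x = 15 is ¥88 ≤ P, so revenue covers variable cost.
Profit = P·x − TC = 448·15 − 1751 = ¥4969.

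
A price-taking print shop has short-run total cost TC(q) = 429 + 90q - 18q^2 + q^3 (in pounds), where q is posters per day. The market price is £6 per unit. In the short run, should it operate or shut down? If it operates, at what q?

Strip out fixed cost: VC = 90q - 18q^2 + q^3. Then AVC = 90 - 18q + q^2 and MC = 90 - 36q + 3q^2.
The AVC parabola has its vertex at q = 18/2 = 9, where AVC = 90 - 18·9 + 9^2 = £9.
With P < min AVC (£6 < £9), every unit sold adds to the loss.
Best response: produce nothing and absorb the £429 fixed cost.

Shut down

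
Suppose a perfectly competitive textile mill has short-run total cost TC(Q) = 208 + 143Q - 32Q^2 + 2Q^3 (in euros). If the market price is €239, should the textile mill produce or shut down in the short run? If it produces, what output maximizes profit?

Produce at Q = 12

From TC, MC = TC'(Q) = 143 - 64Q + 6Q^2 and AVC = VC/Q = 143 - 32Q + 2Q^2.
The AVC parabola has its vertex at Q = 32/4 = 8, where AVC = 143 - 32·8 + 2·8^2 = €15.
P = €239 exceeds min AVC = €15, so the firm stays open.
Set P = MC: 239 = 143 - 64Q + 6Q^2 → -96 - 64Q + 6Q^2 = 0. The roots are Q = -4/3 and Q = 12; the profit-maximizing output is on the rising part of MC, so Q* = 12.
Check: AVC at Q = 12 is €47 ≤ P, so revenue covers variable cost.
Profit = P·Q − TC = 239·12 − 772 = €2096.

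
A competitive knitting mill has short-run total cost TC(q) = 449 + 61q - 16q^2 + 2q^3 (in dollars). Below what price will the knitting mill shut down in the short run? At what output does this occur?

$29 per unit, at q = 4

The shutdown price is the minimum of AVC. VC = 61q - 16q^2 + 2q^3, so AVC = 61 - 16q + 2q^2.
dAVC/dq = -16 + 4q = 0 gives q = 4. min AVC = 61 - 16·4 + 2·4^2 = 29.
The firm shuts down for any P below $29.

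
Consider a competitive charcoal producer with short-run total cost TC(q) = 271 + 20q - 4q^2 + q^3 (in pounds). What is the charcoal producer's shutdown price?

£16 per unit

The shutdown price is the minimum of AVC. VC = 20q - 4q^2 + q^3, so AVC = 20 - 4q + q^2.
At the minimum of AVC, MC = AVC. MC = 20 - 8q + 3q^2; setting MC = AVC gives 2q^2 - 4q = 0, so q = 2. min AVC = 16.
So the shutdown price is £16.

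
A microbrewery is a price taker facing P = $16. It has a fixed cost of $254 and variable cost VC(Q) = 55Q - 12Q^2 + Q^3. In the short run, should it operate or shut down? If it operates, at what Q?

Variable cost is VC = 55Q - 12Q^2 + Q^3, so AVC = VC/Q = 55 - 12Q + Q^2 and MC = dTC/dQ = 55 - 24Q + 3Q^2.
The AVC parabola has its vertex at Q = 12/2 = 6, where AVC = 55 - 12·6 + 6^2 = $19.
P = $16 lies below min AVC = $19; no output level covers variable cost.
The firm minimizes its loss by shutting down and losing only its fixed cost of $254.

Shut down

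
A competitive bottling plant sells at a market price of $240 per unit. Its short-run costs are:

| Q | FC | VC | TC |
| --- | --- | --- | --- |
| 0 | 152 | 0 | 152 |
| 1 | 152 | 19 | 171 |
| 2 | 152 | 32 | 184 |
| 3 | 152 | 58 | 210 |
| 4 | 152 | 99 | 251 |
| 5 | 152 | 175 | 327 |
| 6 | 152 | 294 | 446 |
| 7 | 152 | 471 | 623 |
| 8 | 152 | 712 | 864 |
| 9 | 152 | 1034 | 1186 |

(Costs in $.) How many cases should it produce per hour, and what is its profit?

Q = 7; profit = $1057

Tabulate TR − TC: Q=0: -152; Q=1: 69; Q=2: 296; Q=3: 510; Q=4: 709; Q=5: 873; Q=6: 994; Q=7: 1057; Q=8: 1056; Q=9: 974.
Profit is maximized at Q = 7. AVC there is 471/7 = $67.29 ≤ P, so producing beats shutting down (which would give -$152).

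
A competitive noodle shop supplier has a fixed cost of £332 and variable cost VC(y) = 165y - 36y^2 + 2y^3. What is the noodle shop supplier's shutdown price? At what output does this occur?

The firm shuts down when price falls below the minimum of average variable cost. AVC = VC/y = 165 - 36y + 2y^2.
At the minimum of AVC, MC = AVC. MC = 165 - 72y + 6y^2; setting MC = AVC gives 4y^2 - 36y = 0, so y = 9. min AVC = 3.
For P < £3 the firm produces nothing.

£3 per unit, at y = 9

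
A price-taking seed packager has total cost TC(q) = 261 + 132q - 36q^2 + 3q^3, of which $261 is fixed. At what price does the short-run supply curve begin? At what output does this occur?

$24 per unit, at q = 6

Short-run supply begins at min AVC. From VC = 132q - 36q^2 + 3q^3, AVC = 132 - 36q + 3q^2.
At the minimum of AVC, MC = AVC. MC = 132 - 72q + 9q^2; setting MC = AVC gives 6q^2 - 36q = 0, so q = 6. min AVC = 24.
The firm shuts down for any P below $24.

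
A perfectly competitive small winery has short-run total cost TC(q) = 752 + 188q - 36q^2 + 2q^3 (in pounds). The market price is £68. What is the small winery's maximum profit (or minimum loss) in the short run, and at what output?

AVC = 188 - 36q + 2q^2 has its minimum £26 at q = 9; price £68 clears that bar, so the firm operates.
MC = 188 - 72q + 6q^2. Setting P = MC and taking the root on the rising branch gives q* = 10.
TR = 68·10 = 680. TC = 752 + 280 = 1032. Profit = 680 − 1032 = -£352.
Shutting down would mean losing the fixed cost of £752, so operating at a loss of £352 is better by £400.

Profit = -£352 at q = 10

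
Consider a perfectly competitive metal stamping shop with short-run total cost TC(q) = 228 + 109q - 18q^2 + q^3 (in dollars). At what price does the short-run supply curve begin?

The shutdown price is the minimum of AVC. VC = 109q - 18q^2 + q^3, so AVC = 109 - 18q + q^2.
dAVC/dq = -18 + 2q = 0 gives q = 9. min AVC = 109 - 18·9 + 9^2 = 28.
For P < $28 the firm produces nothing.

$28 per unit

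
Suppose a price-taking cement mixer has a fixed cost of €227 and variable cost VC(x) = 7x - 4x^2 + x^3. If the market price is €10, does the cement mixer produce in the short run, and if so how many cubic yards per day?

Produce at x = 3

Strip out fixed cost: VC = 7x - 4x^2 + x^3. Then AVC = 7 - 4x + x^2 and MC = 7 - 8x + 3x^2.
AVC is minimized where dAVC/dx = -4 + 2x = 0, at x = 2; min AVC = 7 - 4·2 + 2^2 = €3.
P = €10 exceeds min AVC = €3, so the firm stays open.
Set P = MC: 10 = 7 - 8x + 3x^2 → -3 - 8x + 3x^2 = 0. The roots are x = -1/3 and x = 3; the profit-maximizing output is on the rising part of MC, so x* = 3.
Check: AVC at x = 3 is €4 ≤ P, so revenue covers variable cost.
Profit = P·x − TC = 10·3 − 239 = -€209, a loss, but smaller than the €227 fixed cost the firm would lose by shutting down.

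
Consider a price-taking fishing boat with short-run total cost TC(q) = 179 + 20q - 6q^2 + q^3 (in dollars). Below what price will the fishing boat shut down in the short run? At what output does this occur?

The shutdown price is the minimum of AVC. VC = 20q - 6q^2 + q^3, so AVC = 20 - 6q + q^2.
At the minimum of AVC, MC = AVC. MC = 20 - 12q + 3q^2; setting MC = AVC gives 2q^2 - 6q = 0, so q = 3. min AVC = 11.
For P < $11 the firm produces nothing.

$11 per unit, at q = 3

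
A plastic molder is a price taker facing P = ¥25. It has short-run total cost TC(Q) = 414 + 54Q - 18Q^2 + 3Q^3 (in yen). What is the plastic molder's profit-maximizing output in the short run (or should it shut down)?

From TC, MC = TC'(Q) = 54 - 36Q + 9Q^2 and AVC = VC/Q = 54 - 18Q + 3Q^2.
The AVC parabola has its vertex at Q = 18/6 = 3, where AVC = 54 - 18·3 + 3·3^2 = ¥27.
P = ¥25 lies below min AVC = ¥27; no output level covers variable cost.
The firm minimizes its loss by shutting down and losing only its fixed cost of ¥414.

Shut down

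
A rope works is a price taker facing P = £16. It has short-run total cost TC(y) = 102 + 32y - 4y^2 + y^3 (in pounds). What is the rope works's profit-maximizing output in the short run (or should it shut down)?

Variable cost is VC = 32y - 4y^2 + y^3, so AVC = VC/y = 32 - 4y + y^2 and MC = dTC/dy = 32 - 8y + 3y^2.
AVC hits its minimum where MC = AVC, at y = 2, giving min AVC = 32 - 4·2 + 2^2 = £28.
With P < min AVC (£16 < £28), every unit sold adds to the loss.
The firm minimizes its loss by shutting down and losing only its fixed cost of £102.

Shut down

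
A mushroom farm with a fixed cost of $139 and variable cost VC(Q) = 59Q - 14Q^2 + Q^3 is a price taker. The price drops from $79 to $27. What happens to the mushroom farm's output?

AVC = 59 - 14Q + Q^2, minimized at Q = 7 where min AVC = $10. MC = 59 - 28Q + 3Q^2.
At P = $79 ≥ min AVC, set P = MC on the rising branch: Q = 10.
At P = $27 ≥ min AVC, set P = MC: Q = 8. The firm stays open but cuts output.

Output falls from 10 to 8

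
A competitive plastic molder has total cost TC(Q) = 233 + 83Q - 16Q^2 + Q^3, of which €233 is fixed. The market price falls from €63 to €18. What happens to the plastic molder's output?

MC = 83 - 32Q + 3Q^2; the shutdown threshold is min AVC = €19 (at Q = 8).
With P = €63 above the shutdown price, P = MC gives Q = 10.
At P = €18 < min AVC = €19, price no longer covers variable cost at any output, so the firm shuts down: Q = 0.

Output falls from 10 to 0 (the firm shuts down)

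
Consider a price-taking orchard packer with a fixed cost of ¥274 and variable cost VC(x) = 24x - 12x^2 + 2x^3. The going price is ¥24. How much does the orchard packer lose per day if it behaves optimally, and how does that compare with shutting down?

AVC = 24 - 12x + 2x^2 has its minimum ¥6 at x = 3; price ¥24 clears that bar, so the firm operates.
With MC = 24 - 24x + 6x^2, P = MC on the upward-sloping part at x* = 4.
TR = 24·4 = 96. TC = 274 + 32 = 306. Profit = 96 − 306 = -¥210.
That loss of ¥210 beats the ¥274 the firm would lose by shutting down; producing recovers ¥64 of fixed cost.

Profit = -¥210 at x = 4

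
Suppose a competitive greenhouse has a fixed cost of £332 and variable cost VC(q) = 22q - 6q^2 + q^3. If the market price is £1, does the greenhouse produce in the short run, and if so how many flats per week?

Variable cost is VC = 22q - 6q^2 + q^3, so AVC = VC/q = 22 - 6q + q^2 and MC = dTC/dq = 22 - 12q + 3q^2.
AVC hits its minimum where MC = AVC, at q = 3, giving min AVC = 22 - 6·3 + 3^2 = £13.
P = £1 lies below min AVC = £13; no output level covers variable cost.
Best response: produce nothing and absorb the £332 fixed cost.

Shut down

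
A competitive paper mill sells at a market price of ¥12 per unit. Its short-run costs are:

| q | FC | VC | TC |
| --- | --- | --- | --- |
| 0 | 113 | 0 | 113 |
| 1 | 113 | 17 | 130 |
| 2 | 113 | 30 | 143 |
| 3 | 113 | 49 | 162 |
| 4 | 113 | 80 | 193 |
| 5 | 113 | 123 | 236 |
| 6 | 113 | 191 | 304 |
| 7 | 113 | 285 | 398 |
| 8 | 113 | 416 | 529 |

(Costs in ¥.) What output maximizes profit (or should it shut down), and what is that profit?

q = 0 (shut down); profit = -¥113

Profit at each row (π = 12q − TC): q=0: -113; q=1: -118; q=2: -119; q=3: -126; q=4: -145; q=5: -176; q=6: -232; q=7: -314; q=8: -433.
Profit is highest at q = 0. Equivalently, the lowest AVC in the table is 30/2 ≈ ¥15 at q = 2, and P = ¥12 falls below it — price never covers variable cost, so the firm shuts down and loses only its fixed cost.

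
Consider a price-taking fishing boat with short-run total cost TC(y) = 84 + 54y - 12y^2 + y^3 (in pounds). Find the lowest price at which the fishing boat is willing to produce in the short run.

The firm shuts down when price falls below the minimum of average variable cost. AVC = VC/y = 54 - 12y + y^2.
At the minimum of AVC, MC = AVC. MC = 54 - 24y + 3y^2; setting MC = AVC gives 2y^2 - 12y = 0, so y = 6. min AVC = 18.
The firm shuts down for any P below £18.

£18 per unit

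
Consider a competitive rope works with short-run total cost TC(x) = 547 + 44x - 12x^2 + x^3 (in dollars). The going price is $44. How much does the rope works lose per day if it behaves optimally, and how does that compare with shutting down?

Profit = -$291 at x = 8

AVC = 44 - 12x + x^2 has its minimum $8 at x = 6; price $44 clears that bar, so the firm operates.
With MC = 44 - 24x + 3x^2, P = MC on the upward-sloping part at x* = 8.
TR = 44·8 = 352. TC = 547 + 96 = 643. Profit = 352 − 643 = -$291.
That loss of $291 beats the $547 the firm would lose by shutting down; producing recovers $256 of fixed cost.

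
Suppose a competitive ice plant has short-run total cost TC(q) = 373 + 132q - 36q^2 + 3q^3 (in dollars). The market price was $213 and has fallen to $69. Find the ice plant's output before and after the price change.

MC = 132 - 72q + 9q^2; the shutdown threshold is min AVC = $24 (at q = 6).
At P = $213 ≥ min AVC, set P = MC on the rising branch: q = 9.
At P = $69 ≥ min AVC, set P = MC: q = 7. The firm stays open but cuts output.

Output falls from 9 to 7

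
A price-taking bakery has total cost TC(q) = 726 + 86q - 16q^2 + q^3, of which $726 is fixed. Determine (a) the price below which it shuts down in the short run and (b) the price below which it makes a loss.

AVC = 86 - 16q + q^2; minimized at q = 8, giving min AVC = $22. That is the shutdown price.
ATC = 726/q + 86 - 16q + q^2. Setting dATC/dq = −726/q^2 − 16 + 2q = 0 gives q = 11 (since 2·11^3 − 16·11^2 = 726).
min ATC = 726/11 + 86 − 16·11 + 11^2 = $97. That is the break-even price.
Between these two prices the firm operates at a loss; above $97 it earns a profit.

Shutdown price = $22; break-even price = $97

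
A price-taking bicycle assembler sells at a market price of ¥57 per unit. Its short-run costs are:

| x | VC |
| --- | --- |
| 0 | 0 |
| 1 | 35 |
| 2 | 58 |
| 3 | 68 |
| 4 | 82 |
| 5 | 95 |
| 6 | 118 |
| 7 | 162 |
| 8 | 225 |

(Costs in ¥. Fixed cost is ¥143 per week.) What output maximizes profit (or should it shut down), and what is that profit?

Compute π = P·x − TC at each output: x=0: -143; x=1: -121; x=2: -87; x=3: -40; x=4: 3; x=5: 47; x=6: 81; x=7: 94; x=8: 88.
Profit is maximized at x = 7. AVC there is 162/7 = ¥23.14 ≤ P, so producing beats shutting down (which would give -¥143).

x = 7; profit = ¥94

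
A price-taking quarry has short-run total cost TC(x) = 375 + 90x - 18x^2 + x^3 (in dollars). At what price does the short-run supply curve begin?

The firm shuts down when price falls below the minimum of average variable cost. AVC = VC/x = 90 - 18x + x^2.
At the minimum of AVC, MC = AVC. MC = 90 - 36x + 3x^2; setting MC = AVC gives 2x^2 - 18x = 0, so x = 9. min AVC = 9.
So the shutdown price is $9.

$9 per unit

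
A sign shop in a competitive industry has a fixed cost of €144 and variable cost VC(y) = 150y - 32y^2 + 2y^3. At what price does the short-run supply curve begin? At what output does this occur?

The shutdown price is the minimum of AVC. VC = 150y - 32y^2 + 2y^3, so AVC = 150 - 32y + 2y^2.
dAVC/dy = -32 + 4y = 0 gives y = 8. min AVC = 150 - 32·8 + 2·8^2 = 22.
So the shutdown price is €22.

€22 per unit, at y = 8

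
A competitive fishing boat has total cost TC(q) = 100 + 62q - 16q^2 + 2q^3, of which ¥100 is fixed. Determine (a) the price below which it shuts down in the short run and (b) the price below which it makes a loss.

Shutdown price = ¥30; break-even price = ¥52

AVC = 62 - 16q + 2q^2; minimized at q = 4, giving min AVC = ¥30. That is the shutdown price.
ATC = 100/q + 62 - 16q + 2q^2. Setting dATC/dq = −100/q^2 − 16 + 4q = 0 gives q = 5 (since 4·5^3 − 16·5^2 = 100).
min ATC = 100/5 + 62 − 16·5 + 2·5^2 = ¥52. That is the break-even price.
Between these two prices the firm operates at a loss; above ¥52 it earns a profit.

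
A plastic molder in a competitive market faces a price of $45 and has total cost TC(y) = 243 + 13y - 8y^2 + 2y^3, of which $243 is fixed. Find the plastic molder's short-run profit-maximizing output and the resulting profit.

AVC = 13 - 8y + 2y^2; min AVC = $5 at y = 2. Since P = $45 ≥ min AVC, the firm produces.
With MC = 13 - 16y + 6y^2, P = MC on the upward-sloping part at y* = 4.
TR = 45·4 = 180. TC = 243 + 52 = 295. Profit = 180 − 295 = -$115.
By producing, the firm covers all variable cost plus $128 of fixed cost; shutting down would lose the full $243.

Profit = -$115 at y = 4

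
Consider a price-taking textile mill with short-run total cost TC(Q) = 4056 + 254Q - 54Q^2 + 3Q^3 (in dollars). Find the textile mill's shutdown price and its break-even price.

AVC = 254 - 54Q + 3Q^2; minimized at Q = 9, giving min AVC = $11. That is the shutdown price.
ATC = 4056/Q + 254 - 54Q + 3Q^2. Setting dATC/dQ = −4056/Q^2 − 54 + 6Q = 0 gives Q = 13 (since 6·13^3 − 54·13^2 = 4056).
min ATC = 4056/13 + 254 − 54·13 + 3·13^2 = $371. That is the break-even price.
For $11 ≤ P < $371 the firm produces at a loss; below $11 it shuts down.

Shutdown price = $11; break-even price = $371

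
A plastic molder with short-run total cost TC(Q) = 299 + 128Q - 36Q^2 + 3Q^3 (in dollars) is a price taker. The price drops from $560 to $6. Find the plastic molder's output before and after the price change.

MC = 128 - 72Q + 9Q^2; the shutdown threshold is min AVC = $20 (at Q = 6).
With P = $560 above the shutdown price, P = MC gives Q = 12.
At P = $6 < min AVC = $20, price no longer covers variable cost at any output, so the firm shuts down: Q = 0.

Output falls from 12 to 0 (the firm shuts down)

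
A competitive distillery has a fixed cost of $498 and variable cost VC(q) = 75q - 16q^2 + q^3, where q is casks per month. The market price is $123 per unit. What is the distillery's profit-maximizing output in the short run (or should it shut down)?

Produce at q = 12

Strip out fixed cost: VC = 75q - 16q^2 + q^3. Then AVC = 75 - 16q + q^2 and MC = 75 - 32q + 3q^2.
AVC is minimized where dAVC/dq = -16 + 2q = 0, at q = 8; min AVC = 75 - 16·8 + 8^2 = $11.
P = $123 exceeds min AVC = $11, so the firm stays open.
Solving P = MC: -48 - 32q + 3q^2 = 0 ⇒ q = -4/3 or 12. On the upward-sloping branch, q* = 12.
Check: AVC at q = 12 is $27 ≤ P, so revenue covers variable cost.
Profit = P·q − TC = 123·12 − 822 = $654.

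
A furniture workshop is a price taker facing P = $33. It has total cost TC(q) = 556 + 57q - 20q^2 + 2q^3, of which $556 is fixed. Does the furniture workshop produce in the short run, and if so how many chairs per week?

Produce at q = 6

Variable cost is VC = 57q - 20q^2 + 2q^3, so AVC = VC/q = 57 - 20q + 2q^2 and MC = dTC/dq = 57 - 40q + 6q^2.
The AVC parabola has its vertex at q = 20/4 = 5, where AVC = 57 - 20·5 + 2·5^2 = $7.
P = $33 exceeds min AVC = $7, so the firm stays open.
P = MC gives 24 - 40q + 6q^2 = 0, with roots 2/3 and 6. Take the larger (rising MC): q* = 6.
Check: AVC at q = 6 is $9 ≤ P, so revenue covers variable cost.
Profit = P·q − TC = 33·6 − 610 = -$412, a loss, but smaller than the $556 fixed cost the firm would lose by shutting down.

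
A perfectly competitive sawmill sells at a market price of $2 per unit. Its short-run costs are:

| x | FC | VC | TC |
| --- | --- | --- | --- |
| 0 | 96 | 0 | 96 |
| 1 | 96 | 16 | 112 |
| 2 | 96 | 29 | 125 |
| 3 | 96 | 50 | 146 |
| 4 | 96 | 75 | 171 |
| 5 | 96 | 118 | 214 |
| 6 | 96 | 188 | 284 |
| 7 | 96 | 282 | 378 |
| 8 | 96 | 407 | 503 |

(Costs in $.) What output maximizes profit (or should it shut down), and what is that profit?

Compute π = P·x − TC at each output: x=0: -96; x=1: -110; x=2: -121; x=3: -140; x=4: -163; x=5: -204; x=6: -272; x=7: -364; x=8: -487.
Profit is highest at x = 0. Equivalently, the lowest AVC in the table is 29/2 ≈ $14.50 at x = 2, and P = $2 falls below it — price never covers variable cost, so the firm shuts down and loses only its fixed cost.

x = 0 (shut down); profit = -$96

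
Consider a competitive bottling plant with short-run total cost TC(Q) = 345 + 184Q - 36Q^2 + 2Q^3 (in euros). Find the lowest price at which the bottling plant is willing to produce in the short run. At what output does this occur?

€22 per unit, at Q = 9

The firm shuts down when price falls below the minimum of average variable cost. AVC = VC/Q = 184 - 36Q + 2Q^2.
dAVC/dQ = -36 + 4Q = 0 gives Q = 9. min AVC = 184 - 36·9 + 2·9^2 = 22.
So the shutdown price is €22.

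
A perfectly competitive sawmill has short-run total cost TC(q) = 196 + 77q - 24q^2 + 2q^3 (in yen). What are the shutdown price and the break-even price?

Shutdown price = ¥5; break-even price = ¥35

AVC = 77 - 24q + 2q^2; minimized at q = 6, giving min AVC = ¥5. That is the shutdown price.
ATC = 196/q + 77 - 24q + 2q^2. Setting dATC/dq = −196/q^2 − 24 + 4q = 0 gives q = 7 (since 4·7^3 − 24·7^2 = 196).
min ATC = 196/7 + 77 − 24·7 + 2·7^2 = ¥35. That is the break-even price.
For ¥5 ≤ P < ¥35 the firm produces at a loss; below ¥5 it shuts down.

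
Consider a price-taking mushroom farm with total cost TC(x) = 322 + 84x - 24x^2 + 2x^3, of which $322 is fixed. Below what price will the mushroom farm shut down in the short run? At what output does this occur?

The firm shuts down when price falls below the minimum of average variable cost. AVC = VC/x = 84 - 24x + 2x^2.
At the minimum of AVC, MC = AVC. MC = 84 - 48x + 6x^2; setting MC = AVC gives 4x^2 - 24x = 0, so x = 6. min AVC = 12.
So the shutdown price is $12.

$12 per unit, at x = 6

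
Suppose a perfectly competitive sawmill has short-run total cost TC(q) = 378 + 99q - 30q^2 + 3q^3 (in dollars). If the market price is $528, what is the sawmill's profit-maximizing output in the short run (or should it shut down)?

Strip out fixed cost: VC = 99q - 30q^2 + 3q^3. Then AVC = 99 - 30q + 3q^2 and MC = 99 - 60q + 9q^2.
The AVC parabola has its vertex at q = 30/6 = 5, where AVC = 99 - 30·5 + 3·5^2 = $24.
P = $528 exceeds min AVC = $24, so the firm stays open.
Solving P = MC: -429 - 60q + 9q^2 = 0 ⇒ q = -13/3 or 11. On the upward-sloping branch, q* = 11.
Check: AVC at q = 11 is $132 ≤ P, so revenue covers variable cost.
Profit = P·q − TC = 528·11 − 1830 = $3978.

Produce at q = 11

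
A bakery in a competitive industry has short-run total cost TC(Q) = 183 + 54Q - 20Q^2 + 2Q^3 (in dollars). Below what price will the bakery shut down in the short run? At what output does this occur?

The shutdown price is the minimum of AVC. VC = 54Q - 20Q^2 + 2Q^3, so AVC = 54 - 20Q + 2Q^2.
At the minimum of AVC, MC = AVC. MC = 54 - 40Q + 6Q^2; setting MC = AVC gives 4Q^2 - 20Q = 0, so Q = 5. min AVC = 4.
For P < $4 the firm produces nothing.

$4 per unit, at Q = 5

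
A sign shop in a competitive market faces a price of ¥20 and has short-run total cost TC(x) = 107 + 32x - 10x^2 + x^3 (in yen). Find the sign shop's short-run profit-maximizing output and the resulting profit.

Profit = -¥35 at x = 6

AVC = 32 - 10x + x^2 has its minimum ¥7 at x = 5; price ¥20 clears that bar, so the firm operates.
With MC = 32 - 20x + 3x^2, P = MC on the upward-sloping part at x* = 6.
TR = 20·6 = 120. TC = 107 + 48 = 155. Profit = 120 − 155 = -¥35.
That loss of ¥35 beats the ¥107 the firm would lose by shutting down; producing recovers ¥72 of fixed cost.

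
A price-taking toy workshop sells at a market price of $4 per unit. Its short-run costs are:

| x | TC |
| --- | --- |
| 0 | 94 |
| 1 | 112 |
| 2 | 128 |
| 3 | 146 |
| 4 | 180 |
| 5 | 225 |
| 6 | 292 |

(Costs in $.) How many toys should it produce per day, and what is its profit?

Tabulate TR − TC: x=0: -94; x=1: -108; x=2: -120; x=3: -134; x=4: -164; x=5: -205; x=6: -268.
Profit is highest at x = 0. Equivalently, the lowest AVC in the table is 34/2 ≈ $17 at x = 2, and P = $4 falls below it — price never covers variable cost, so the firm shuts down and loses only its fixed cost.

x = 0 (shut down); profit = -$94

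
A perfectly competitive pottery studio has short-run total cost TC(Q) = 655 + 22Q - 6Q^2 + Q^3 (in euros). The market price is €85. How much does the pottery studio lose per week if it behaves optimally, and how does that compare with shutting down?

Profit = -€263 at Q = 7

AVC = 22 - 6Q + Q^2; min AVC = €13 at Q = 3. Since P = €85 ≥ min AVC, the firm produces.
With MC = 22 - 12Q + 3Q^2, P = MC on the upward-sloping part at Q* = 7.
TR = 85·7 = 595. TC = 655 + 203 = 858. Profit = 595 − 858 = -€263.
Shutting down would mean losing the fixed cost of €655, so operating at a loss of €263 is better by €392.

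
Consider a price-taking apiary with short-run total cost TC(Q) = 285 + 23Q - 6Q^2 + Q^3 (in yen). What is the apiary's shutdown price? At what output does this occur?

¥14 per unit, at Q = 3

The shutdown price is the minimum of AVC. VC = 23Q - 6Q^2 + Q^3, so AVC = 23 - 6Q + Q^2.
At the minimum of AVC, MC = AVC. MC = 23 - 12Q + 3Q^2; setting MC = AVC gives 2Q^2 - 6Q = 0, so Q = 3. min AVC = 14.
For P < ¥14 the firm produces nothing.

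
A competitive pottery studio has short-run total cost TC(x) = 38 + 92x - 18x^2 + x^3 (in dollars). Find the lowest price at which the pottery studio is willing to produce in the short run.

Short-run supply begins at min AVC. From VC = 92x - 18x^2 + x^3, AVC = 92 - 18x + x^2.
At the minimum of AVC, MC = AVC. MC = 92 - 36x + 3x^2; setting MC = AVC gives 2x^2 - 18x = 0, so x = 9. min AVC = 11.
The firm shuts down for any P below $11.

$11 per unit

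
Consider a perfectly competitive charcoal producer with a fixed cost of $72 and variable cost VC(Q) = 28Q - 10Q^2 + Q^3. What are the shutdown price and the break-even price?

Shutdown price = min AVC. AVC = 28 - 10Q + Q^2, with vertex at Q = 5 and minimum $3.
ATC = 72/Q + 28 - 10Q + Q^2. Setting dATC/dQ = −72/Q^2 − 10 + 2Q = 0 gives Q = 6 (since 2·6^3 − 10·6^2 = 72).
min ATC = 72/6 + 28 − 10·6 + 6^2 = $16. That is the break-even price.
Between these two prices the firm operates at a loss; above $16 it earns a profit.

Shutdown price = $3; break-even price = $16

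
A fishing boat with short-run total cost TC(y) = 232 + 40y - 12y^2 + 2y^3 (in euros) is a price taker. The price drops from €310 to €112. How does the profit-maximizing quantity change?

Output falls from 9 to 6

MC = 40 - 24y + 6y^2; the shutdown threshold is min AVC = €22 (at y = 3).
At P = €310 ≥ min AVC, set P = MC on the rising branch: y = 9.
At P = €112 ≥ min AVC, set P = MC: y = 6. The firm stays open but cuts output.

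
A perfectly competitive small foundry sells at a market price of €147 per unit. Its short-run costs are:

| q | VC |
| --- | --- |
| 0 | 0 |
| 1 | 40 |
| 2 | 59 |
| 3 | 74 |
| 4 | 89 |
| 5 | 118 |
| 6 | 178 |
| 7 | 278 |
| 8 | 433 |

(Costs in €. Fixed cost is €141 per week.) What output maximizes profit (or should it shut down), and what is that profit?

q = 7; profit = €610

Profit at each row (π = 147q − TC): q=0: -141; q=1: -34; q=2: 94; q=3: 226; q=4: 358; q=5: 476; q=6: 563; q=7: 610; q=8: 602.
Profit is maximized at q = 7. AVC there is 278/7 = €39.71 ≤ P, so producing beats shutting down (which would give -€141).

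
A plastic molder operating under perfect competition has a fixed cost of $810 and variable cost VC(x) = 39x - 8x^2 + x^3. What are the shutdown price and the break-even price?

Shutdown price = $23; break-even price = $138

AVC = 39 - 8x + x^2; minimized at x = 4, giving min AVC = $23. That is the shutdown price.
ATC = 810/x + 39 - 8x + x^2. Setting dATC/dx = −810/x^2 − 8 + 2x = 0 gives x = 9 (since 2·9^3 − 8·9^2 = 810).
min ATC = 810/9 + 39 − 8·9 + 9^2 = $138. That is the break-even price.
Between these two prices the firm operates at a loss; above $138 it earns a profit.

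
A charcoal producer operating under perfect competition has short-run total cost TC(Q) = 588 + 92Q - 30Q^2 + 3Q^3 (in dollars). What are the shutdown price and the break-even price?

Shutdown price = min AVC. AVC = 92 - 30Q + 3Q^2, with vertex at Q = 5 and minimum $17.
ATC = 588/Q + 92 - 30Q + 3Q^2. Setting dATC/dQ = −588/Q^2 − 30 + 6Q = 0 gives Q = 7 (since 6·7^3 − 30·7^2 = 588).
min ATC = 588/7 + 92 − 30·7 + 3·7^2 = $113. That is the break-even price.
Between these two prices the firm operates at a loss; above $113 it earns a profit.

Shutdown price = $17; break-even price = $113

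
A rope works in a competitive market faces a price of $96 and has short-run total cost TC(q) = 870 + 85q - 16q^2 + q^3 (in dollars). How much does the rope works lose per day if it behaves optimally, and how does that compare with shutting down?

Profit = -$144 at q = 11

AVC = 85 - 16q + q^2 has its minimum $21 at q = 8; price $96 clears that bar, so the firm operates.
With MC = 85 - 32q + 3q^2, P = MC on the upward-sloping part at q* = 11.
TR = 96·11 = 1056. TC = 870 + 330 = 1200. Profit = 1056 − 1200 = -$144.
That loss of $144 beats the $870 the firm would lose by shutting down; producing recovers $726 of fixed cost.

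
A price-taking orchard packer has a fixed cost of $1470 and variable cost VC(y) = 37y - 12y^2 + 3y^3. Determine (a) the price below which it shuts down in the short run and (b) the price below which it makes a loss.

AVC = 37 - 12y + 3y^2; minimized at y = 2, giving min AVC = $25. That is the shutdown price.
ATC = 1470/y + 37 - 12y + 3y^2. Setting dATC/dy = −1470/y^2 − 12 + 6y = 0 gives y = 7 (since 6·7^3 − 12·7^2 = 1470).
min ATC = 1470/7 + 37 − 12·7 + 3·7^2 = $310. That is the break-even price.
Between these two prices the firm operates at a loss; above $310 it earns a profit.

Shutdown price = $25; break-even price = $310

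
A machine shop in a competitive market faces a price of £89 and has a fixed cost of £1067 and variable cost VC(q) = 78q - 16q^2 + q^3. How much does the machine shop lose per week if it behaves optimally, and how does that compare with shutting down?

AVC = 78 - 16q + q^2 has its minimum £14 at q = 8; price £89 clears that bar, so the firm operates.
With MC = 78 - 32q + 3q^2, P = MC on the upward-sloping part at q* = 11.
TR = 89·11 = 979. TC = 1067 + 253 = 1320. Profit = 979 − 1320 = -£341.
By producing, the firm covers all variable cost plus £726 of fixed cost; shutting down would lose the full £1067.

Profit = -£341 at q = 11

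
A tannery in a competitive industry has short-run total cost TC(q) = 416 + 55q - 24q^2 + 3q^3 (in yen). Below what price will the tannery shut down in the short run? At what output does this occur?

The firm shuts down when price falls below the minimum of average variable cost. AVC = VC/q = 55 - 24q + 3q^2.
dAVC/dq = -24 + 6q = 0 gives q = 4. min AVC = 55 - 24·4 + 3·4^2 = 7.
So the shutdown price is ¥7.

¥7 per unit, at q = 4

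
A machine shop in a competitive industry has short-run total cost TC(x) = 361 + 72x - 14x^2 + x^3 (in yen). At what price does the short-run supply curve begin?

The shutdown price is the minimum of AVC. VC = 72x - 14x^2 + x^3, so AVC = 72 - 14x + x^2.
dAVC/dx = -14 + 2x = 0 gives x = 7. min AVC = 72 - 14·7 + 7^2 = 23.
The firm shuts down for any P below ¥23.

¥23 per unit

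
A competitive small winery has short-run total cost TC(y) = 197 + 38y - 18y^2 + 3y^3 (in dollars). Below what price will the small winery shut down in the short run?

$11 per unit

Short-run supply begins at min AVC. From VC = 38y - 18y^2 + 3y^3, AVC = 38 - 18y + 3y^2.
At the minimum of AVC, MC = AVC. MC = 38 - 36y + 9y^2; setting MC = AVC gives 6y^2 - 18y = 0, so y = 3. min AVC = 11.
For P < $11 the firm produces nothing.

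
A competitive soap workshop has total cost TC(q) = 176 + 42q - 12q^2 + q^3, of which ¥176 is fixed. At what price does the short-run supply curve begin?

¥6 per unit

The firm shuts down when price falls below the minimum of average variable cost. AVC = VC/q = 42 - 12q + q^2.
dAVC/dq = -12 + 2q = 0 gives q = 6. min AVC = 42 - 12·6 + 6^2 = 6.
For P < ¥6 the firm produces nothing.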